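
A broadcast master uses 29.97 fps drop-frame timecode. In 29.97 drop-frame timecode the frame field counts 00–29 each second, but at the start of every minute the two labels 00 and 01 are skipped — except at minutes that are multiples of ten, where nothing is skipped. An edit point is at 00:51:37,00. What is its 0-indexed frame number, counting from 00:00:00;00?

92818

As if non-drop at 30 labels/s: (0 × 3600 + 51 × 60 + 37) × 30 + 0 = 92910.
Minute boundaries passed: 51; those not divisible by 10: 51 − 5 = 46; dropped labels = 2 × 46 = 92.
Actual frame index = 92910 − 92 = 92818.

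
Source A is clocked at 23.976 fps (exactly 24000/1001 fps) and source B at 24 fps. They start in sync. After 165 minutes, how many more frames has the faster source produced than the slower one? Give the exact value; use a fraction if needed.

21600/91 frames

165 min = 9900 s.
A emits 24000/1001 × 9900 = 21600000/91 frames; B emits 24 × 9900 = 237600.
Difference = 21600/91 frames (≈ 237.3626); B is ahead of A.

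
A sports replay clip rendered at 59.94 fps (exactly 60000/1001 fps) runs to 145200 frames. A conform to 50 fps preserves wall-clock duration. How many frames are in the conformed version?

Target frames = source frames × (target rate / source rate) = 145200 × (50)/(60000/1001) = 145200 × 1001/1200 = 121121.

121121 frames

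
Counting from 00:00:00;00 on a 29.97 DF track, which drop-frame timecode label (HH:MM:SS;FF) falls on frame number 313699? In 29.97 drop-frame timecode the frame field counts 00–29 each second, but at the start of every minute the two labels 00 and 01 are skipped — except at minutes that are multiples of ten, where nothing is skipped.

Ten DF minutes hold 17982 frames, so frame 313699 lies in block 17 (frames 305694–323675) with 8005 frames into that block.
The block's first minute is 1800 frames and the rest 1798 each; 8005 frames reaches minute 4, so 17 × 18 + 4 × 2 = 314 labels have been skipped so far.
Adding those back, label number 313699 + 314 = 314013 at 30 labels/s is 10467 s + 3 f = 2 h 54 min 27 s frame 3, i.e. 02:54:27;03.

02:54:27;03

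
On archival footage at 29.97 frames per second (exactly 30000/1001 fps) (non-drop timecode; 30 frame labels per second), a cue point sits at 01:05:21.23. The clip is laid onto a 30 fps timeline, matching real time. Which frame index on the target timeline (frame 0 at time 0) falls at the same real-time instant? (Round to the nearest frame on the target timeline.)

Source frame index: (1×3600 + 5×60 + 21) × 30 + 23 = 117653.
Real time: 117653 / (30000/1001) = 117770653/30000 s.
Target frame: (117770653/30000) × (30) = 117770653/1000 ≈ 117770.653 → 117771.

frame 117771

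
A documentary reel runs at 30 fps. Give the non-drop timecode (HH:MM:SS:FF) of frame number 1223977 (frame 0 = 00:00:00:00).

11:19:59:07

1223977 ÷ 30 = 40799 full seconds, remainder 7 frames.
40799 s = 11 h 19 min 59 s.
Timecode: 11:19:59:07.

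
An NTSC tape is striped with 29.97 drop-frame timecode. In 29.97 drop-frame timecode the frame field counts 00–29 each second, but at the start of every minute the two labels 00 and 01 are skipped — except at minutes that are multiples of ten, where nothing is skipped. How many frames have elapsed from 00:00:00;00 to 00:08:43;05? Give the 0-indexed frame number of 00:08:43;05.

15679

Complete 10-minute blocks: 0, each 17982 frames → 0.
Remaining 8 whole minutes in the current block: 1800 + 7 × 1798 = 14386 frames.
Within the current minute: 43 × 30 + 5 − 2 = 1293 (labels ;00/;01 skipped at this minute). Total = 0 + 14386 + 1293 = 15679.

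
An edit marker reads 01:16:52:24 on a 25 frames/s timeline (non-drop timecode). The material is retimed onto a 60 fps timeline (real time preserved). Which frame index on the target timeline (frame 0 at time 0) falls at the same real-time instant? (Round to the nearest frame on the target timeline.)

Source frame index: (1×3600 + 16×60 + 52) × 25 + 24 = 115324.
Real time: 115324 / (25) = 115324/25 s.
Target frame: (115324/25) × (60) = 1383888/5 ≈ 276777.600 → 276778.

frame 276778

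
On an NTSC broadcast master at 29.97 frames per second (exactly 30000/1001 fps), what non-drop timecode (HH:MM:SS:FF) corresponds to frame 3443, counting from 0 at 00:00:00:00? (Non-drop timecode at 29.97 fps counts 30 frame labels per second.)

3443 ÷ 30 = 114 full seconds, remainder 23 frames.
114 s = 0 h 1 min 54 s.
Timecode: 00:01:54:23.

00:01:54:23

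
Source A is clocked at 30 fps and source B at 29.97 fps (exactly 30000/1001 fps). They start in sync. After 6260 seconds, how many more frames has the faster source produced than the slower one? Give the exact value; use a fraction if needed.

A emits 30 × 6260 = 187800 frames; B emits 30000/1001 × 6260 = 187800000/1001.
Difference = 187800/1001 frames (≈ 187.6124); B is behind A.

187800/1001 frames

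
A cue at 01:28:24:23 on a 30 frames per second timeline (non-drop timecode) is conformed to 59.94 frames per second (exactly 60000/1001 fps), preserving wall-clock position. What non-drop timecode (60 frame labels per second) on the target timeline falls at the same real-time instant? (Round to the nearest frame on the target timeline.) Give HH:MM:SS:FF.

01:28:19:28

Source frame index: (1×3600 + 28×60 + 24) × 30 + 23 = 159143.
Real time: 159143 / (30) = 159143/30 s.
Target frame: (159143/30) × (60000/1001) = 318286000/1001 ≈ 317968.032 → 317968.
At 60 labels/s: frame 317968 → 01:28:19:28.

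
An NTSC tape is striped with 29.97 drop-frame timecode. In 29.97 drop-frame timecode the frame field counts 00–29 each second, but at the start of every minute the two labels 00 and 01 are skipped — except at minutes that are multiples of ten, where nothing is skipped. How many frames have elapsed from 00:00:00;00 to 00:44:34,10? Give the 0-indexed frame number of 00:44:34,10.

Complete 10-minute blocks: 4, each 17982 frames → 71928.
Remaining 4 whole minutes in the current block: 1800 + 3 × 1798 = 7194 frames.
Within the current minute: 34 × 30 + 10 − 2 = 1028 (labels ;00/;01 skipped at this minute). Total = 71928 + 7194 + 1028 = 80150.

80150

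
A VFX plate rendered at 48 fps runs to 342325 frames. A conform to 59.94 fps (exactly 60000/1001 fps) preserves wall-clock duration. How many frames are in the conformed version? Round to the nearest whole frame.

427479 frames

Frames at target rate = 342325 × (60000/1001) / (48) = 427906250/1001 ≈ 427478.771.
Nearest whole frame: 427479.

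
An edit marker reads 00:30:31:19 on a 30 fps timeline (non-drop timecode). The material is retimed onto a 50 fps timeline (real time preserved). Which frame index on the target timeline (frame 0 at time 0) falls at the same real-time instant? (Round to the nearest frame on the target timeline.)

frame 91582

Source frame index: (0×3600 + 30×60 + 31) × 30 + 19 = 54949.
Real time: 54949 / (30) = 54949/30 s.
Target frame: (54949/30) × (50) = 274745/3 ≈ 91581.667 → 91582.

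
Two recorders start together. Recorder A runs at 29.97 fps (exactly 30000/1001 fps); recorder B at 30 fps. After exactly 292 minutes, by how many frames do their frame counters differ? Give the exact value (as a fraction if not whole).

525600/1001 frames

292 min = 17520 s.
A emits 30000/1001 × 17520 = 525600000/1001 frames; B emits 30 × 17520 = 525600.
Difference = 525600/1001 frames (≈ 525.0749); B is ahead of A.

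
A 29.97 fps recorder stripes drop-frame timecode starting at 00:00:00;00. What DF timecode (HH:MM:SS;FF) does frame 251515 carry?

02:19:52;07

Ten DF minutes hold 17982 frames, so frame 251515 lies in block 13 (frames 233766–251747) with 17749 frames into that block.
The block's first minute is 1800 frames and the rest 1798 each; 17749 frames reaches minute 9, so 13 × 18 + 9 × 2 = 252 labels have been skipped so far.
Adding those back, label number 251515 + 252 = 251767 at 30 labels/s is 8392 s + 7 f = 2 h 19 min 52 s frame 7, i.e. 02:19:52;07.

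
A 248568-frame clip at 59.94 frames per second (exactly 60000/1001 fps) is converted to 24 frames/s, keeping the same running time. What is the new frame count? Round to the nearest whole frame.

Frames at target rate = 248568 × (24) / (60000/1001) = 62204142/625 ≈ 99526.627.
Nearest whole frame: 99527.

99527 frames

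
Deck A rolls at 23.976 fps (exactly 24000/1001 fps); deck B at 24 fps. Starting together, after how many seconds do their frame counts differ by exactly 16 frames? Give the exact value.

2002/3 seconds

The gap grows by |24 − 24000/1001| = 24/1001 frames per second.
Time for a 16-frame gap: 16 ÷ (24/1001) = 2002/3 s.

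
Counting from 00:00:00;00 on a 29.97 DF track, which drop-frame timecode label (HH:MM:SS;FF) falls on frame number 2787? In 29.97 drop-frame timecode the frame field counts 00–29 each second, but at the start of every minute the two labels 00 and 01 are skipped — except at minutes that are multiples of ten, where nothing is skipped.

00:01:32;29

Ten DF minutes hold 17982 frames, so frame 2787 lies in block 0 (frames 0–17981) with 2787 frames into that block.
The block's first minute is 1800 frames and the rest 1798 each; 2787 frames reaches minute 1, so 0 × 18 + 1 × 2 = 2 labels have been skipped so far.
Adding those back, label number 2787 + 2 = 2789 at 30 labels/s is 92 s + 29 f = 0 h 1 min 32 s frame 29, i.e. 00:01:32;29.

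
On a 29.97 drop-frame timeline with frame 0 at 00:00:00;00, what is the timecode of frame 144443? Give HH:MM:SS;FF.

01:20:19;17

Ten DF minutes hold 17982 frames, so frame 144443 lies in block 8 (frames 143856–161837) with 587 frames into that block.
The block's first minute is 1800 frames and the rest 1798 each; 587 frames reaches minute 0, so 8 × 18 + 0 × 2 = 144 labels have been skipped so far.
Adding those back, label number 144443 + 144 = 144587 at 30 labels/s is 4819 s + 17 f = 1 h 20 min 19 s frame 17, i.e. 01:20:19;17.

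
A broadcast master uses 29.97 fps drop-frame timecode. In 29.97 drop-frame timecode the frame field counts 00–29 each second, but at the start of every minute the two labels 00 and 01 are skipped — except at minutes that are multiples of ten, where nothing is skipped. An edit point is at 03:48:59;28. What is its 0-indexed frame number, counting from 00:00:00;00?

411786

As if non-drop at 30 labels/s: (3 × 3600 + 48 × 60 + 59) × 30 + 28 = 412198.
Minute boundaries passed: 228; those not divisible by 10: 228 − 22 = 206; dropped labels = 2 × 206 = 412.
Actual frame index = 412198 − 412 = 411786.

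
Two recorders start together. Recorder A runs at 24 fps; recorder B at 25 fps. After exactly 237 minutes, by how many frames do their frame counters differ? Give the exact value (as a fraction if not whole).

237 min = 14220 s.
A emits 24 × 14220 = 341280 frames; B emits 25 × 14220 = 355500.
Difference = 14220 frames; B is ahead of A.

14220 frames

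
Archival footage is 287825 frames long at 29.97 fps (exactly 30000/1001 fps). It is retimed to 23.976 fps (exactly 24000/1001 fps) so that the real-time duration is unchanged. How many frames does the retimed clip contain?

Target frames = source frames × (target rate / source rate) = 287825 × (24000/1001)/(30000/1001) = 287825 × 4/5 = 230260.

230260 frames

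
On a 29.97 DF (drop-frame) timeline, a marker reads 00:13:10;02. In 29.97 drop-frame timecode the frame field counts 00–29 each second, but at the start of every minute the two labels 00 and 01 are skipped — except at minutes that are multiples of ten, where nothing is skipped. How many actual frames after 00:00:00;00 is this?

As if non-drop at 30 labels/s: (0 × 3600 + 13 × 60 + 10) × 30 + 2 = 23702.
Minute boundaries passed: 13; those not divisible by 10: 13 − 1 = 12; dropped labels = 2 × 12 = 24.
Actual frame index = 23702 − 24 = 23678.

23678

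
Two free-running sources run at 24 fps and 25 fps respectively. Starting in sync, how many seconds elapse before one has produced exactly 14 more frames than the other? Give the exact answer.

The gap grows by |25 − 24| = 1 frame per second.
Time for a 14-frame gap: 14 ÷ (1) = 14 s.

14 seconds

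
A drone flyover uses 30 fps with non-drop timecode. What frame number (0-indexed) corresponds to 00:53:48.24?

96864

Total seconds to the label: (0 × 3600 + 53 × 60 + 48) = 3228.
Frame index = 3228 × 30 + 24 = 96864.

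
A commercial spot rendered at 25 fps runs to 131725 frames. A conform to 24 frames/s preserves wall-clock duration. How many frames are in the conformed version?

Target frames = source frames × (target rate / source rate) = 131725 × (24)/(25) = 131725 × 24/25 = 126456.

126456 frames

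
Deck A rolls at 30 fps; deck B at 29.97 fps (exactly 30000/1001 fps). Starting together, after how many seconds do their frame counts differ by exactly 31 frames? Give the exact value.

The gap grows by |30000/1001 − 30| = 30/1001 frames per second.
Time for a 31-frame gap: 31 ÷ (30/1001) = 31031/30 s.

31031/30 seconds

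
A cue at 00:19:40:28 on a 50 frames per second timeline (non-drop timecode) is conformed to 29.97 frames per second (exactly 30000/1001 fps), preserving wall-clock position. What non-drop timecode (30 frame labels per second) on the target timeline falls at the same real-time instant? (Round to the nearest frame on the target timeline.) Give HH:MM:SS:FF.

00:19:39:11

Source frame index: (0×3600 + 19×60 + 40) × 50 + 28 = 59028.
Real time: 59028 / (50) = 29514/25 s.
Target frame: (29514/25) × (30000/1001) = 35416800/1001 ≈ 35381.419 → 35381.
At 30 labels/s: frame 35381 → 00:19:39:11.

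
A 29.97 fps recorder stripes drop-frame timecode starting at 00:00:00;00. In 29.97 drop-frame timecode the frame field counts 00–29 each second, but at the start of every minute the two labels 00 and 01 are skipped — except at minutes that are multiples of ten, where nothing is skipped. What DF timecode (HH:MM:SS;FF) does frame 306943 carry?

02:50:41;19

Each 10-minute DF block holds 10 × 60 × 30 − 9 × 2 = 17982 frames. 306943 ÷ 17982 → 17 full blocks, remainder 1249.
Within the partial block the first minute is 1800 frames and each further minute 1798, so 0 further minute boundaries passed. Total skipped labels = 18 × 17 + 2 × 0 = 306.
Non-drop label index = 306943 + 306 = 307249; at 30 labels/s that is 02:50:41:19, i.e. DF 02:50:41;19.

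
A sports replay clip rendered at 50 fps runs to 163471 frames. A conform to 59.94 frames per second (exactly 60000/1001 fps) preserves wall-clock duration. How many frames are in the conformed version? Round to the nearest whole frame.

195969 frames

Frames at target rate = 163471 × (60000/1001) / (50) = 2547600/13 ≈ 195969.231.
Nearest whole frame: 195969.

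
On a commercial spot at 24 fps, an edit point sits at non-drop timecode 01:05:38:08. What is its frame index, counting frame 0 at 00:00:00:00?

Total seconds to the label: (1 × 3600 + 5 × 60 + 38) = 3938.
Frame index = 3938 × 24 + 8 = 94520.

94520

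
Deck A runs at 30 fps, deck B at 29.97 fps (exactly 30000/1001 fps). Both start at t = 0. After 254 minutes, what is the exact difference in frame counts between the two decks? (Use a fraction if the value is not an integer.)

457200/1001 frames

254 min = 15240 s.
A emits 30 × 15240 = 457200 frames; B emits 30000/1001 × 15240 = 457200000/1001.
Difference = 457200/1001 frames (≈ 456.7433); B is behind A.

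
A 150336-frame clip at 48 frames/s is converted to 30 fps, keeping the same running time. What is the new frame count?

Target frames = source frames × (target rate / source rate) = 150336 × (30)/(48) = 150336 × 5/8 = 93960.

93960 frames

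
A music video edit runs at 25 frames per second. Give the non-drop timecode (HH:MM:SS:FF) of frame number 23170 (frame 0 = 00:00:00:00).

00:15:26:20

23170 ÷ 25 = 926 full seconds, remainder 20 frames.
926 s = 0 h 15 min 26 s.
Timecode: 00:15:26:20.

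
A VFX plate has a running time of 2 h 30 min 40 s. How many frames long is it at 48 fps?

433920 frames

2 h 30 min 40 s = 9040 s.
Frames = 9040 × 48 = 433920.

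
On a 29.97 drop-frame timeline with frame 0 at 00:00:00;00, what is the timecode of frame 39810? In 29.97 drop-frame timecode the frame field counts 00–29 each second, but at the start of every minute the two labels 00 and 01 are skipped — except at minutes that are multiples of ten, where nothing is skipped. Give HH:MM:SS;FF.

00:22:08;10

Ten DF minutes hold 17982 frames, so frame 39810 lies in block 2 (frames 35964–53945) with 3846 frames into that block.
The block's first minute is 1800 frames and the rest 1798 each; 3846 frames reaches minute 2, so 2 × 18 + 2 × 2 = 40 labels have been skipped so far.
Adding those back, label number 39810 + 40 = 39850 at 30 labels/s is 1328 s + 10 f = 0 h 22 min 8 s frame 10, i.e. 00:22:08;10.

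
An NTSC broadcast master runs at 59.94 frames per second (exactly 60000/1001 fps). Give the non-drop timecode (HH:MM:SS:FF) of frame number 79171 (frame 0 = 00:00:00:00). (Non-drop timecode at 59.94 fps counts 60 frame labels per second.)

00:21:59:31

79171 ÷ 60 = 1319 full seconds, remainder 31 frames.
1319 s = 0 h 21 min 59 s.
Timecode: 00:21:59:31.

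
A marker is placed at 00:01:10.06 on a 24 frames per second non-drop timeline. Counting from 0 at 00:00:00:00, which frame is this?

1686

Total seconds to the label: (0 × 3600 + 1 × 60 + 10) = 70.
Frame index = 70 × 24 + 6 = 1686.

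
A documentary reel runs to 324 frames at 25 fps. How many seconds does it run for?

Running time = 324 / (25) = 12.96 s.

12.96 seconds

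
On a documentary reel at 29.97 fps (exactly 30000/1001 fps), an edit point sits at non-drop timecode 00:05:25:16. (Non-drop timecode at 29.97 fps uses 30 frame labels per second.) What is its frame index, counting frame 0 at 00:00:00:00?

frame 9766

Total seconds to the label: (0 × 3600 + 5 × 60 + 25) = 325.
Frame index = 325 × 30 + 16 = 9766.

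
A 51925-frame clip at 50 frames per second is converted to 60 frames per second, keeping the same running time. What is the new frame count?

62310 frames

Target frames = source frames × (target rate / source rate) = 51925 × (60)/(50) = 51925 × 6/5 = 62310.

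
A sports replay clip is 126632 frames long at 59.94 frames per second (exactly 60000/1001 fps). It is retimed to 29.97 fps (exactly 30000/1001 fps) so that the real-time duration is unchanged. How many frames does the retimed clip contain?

63316 frames

Frames at target rate = 126632 × (30000/1001) / (60000/1001) = 63316.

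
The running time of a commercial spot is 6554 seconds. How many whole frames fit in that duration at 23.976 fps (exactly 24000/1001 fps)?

Frames = 6554 × 24000/1001 = 157296000/1001 ≈ 157138.8611.
Complete frames: 157138.

157138 frames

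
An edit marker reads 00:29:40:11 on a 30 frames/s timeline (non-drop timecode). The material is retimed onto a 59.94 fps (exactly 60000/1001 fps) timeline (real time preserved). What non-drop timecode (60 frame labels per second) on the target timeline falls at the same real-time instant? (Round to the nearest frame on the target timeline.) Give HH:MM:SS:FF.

00:29:38:35

Source frame index: (0×3600 + 29×60 + 40) × 30 + 11 = 53411.
Real time: 53411 / (30) = 53411/30 s.
Target frame: (53411/30) × (60000/1001) = 106822000/1001 ≈ 106715.285 → 106715.
At 60 labels/s: frame 106715 → 00:29:38:35.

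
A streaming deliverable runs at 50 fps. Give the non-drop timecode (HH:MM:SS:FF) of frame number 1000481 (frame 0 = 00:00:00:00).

1000481 ÷ 50 = 20009 full seconds, remainder 31 frames.
20009 s = 5 h 33 min 29 s.
Timecode: 05:33:29:31.

05:33:29:31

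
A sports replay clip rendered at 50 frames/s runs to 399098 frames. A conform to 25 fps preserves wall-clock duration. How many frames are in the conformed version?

Target frames = source frames × (target rate / source rate) = 399098 × (25)/(50) = 399098 × 1/2 = 199549.

199549 frames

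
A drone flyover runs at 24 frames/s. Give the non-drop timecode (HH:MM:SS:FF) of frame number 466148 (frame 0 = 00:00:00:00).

466148 ÷ 24 = 19422 full seconds, remainder 20 frames.
19422 s = 5 h 23 min 42 s.
Timecode: 05:23:42:20.

05:23:42:20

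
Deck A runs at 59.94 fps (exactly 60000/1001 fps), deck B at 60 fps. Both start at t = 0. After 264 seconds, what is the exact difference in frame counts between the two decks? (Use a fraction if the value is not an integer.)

A emits 60000/1001 × 264 = 1440000/91 frames; B emits 60 × 264 = 15840.
Difference = 1440/91 frames (≈ 15.8242); B is ahead of A.

1440/91 frames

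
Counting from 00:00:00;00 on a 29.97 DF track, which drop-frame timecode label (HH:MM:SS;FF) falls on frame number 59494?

Ten DF minutes hold 17982 frames, so frame 59494 lies in block 3 (frames 53946–71927) with 5548 frames into that block.
The block's first minute is 1800 frames and the rest 1798 each; 5548 frames reaches minute 3, so 3 × 18 + 3 × 2 = 60 labels have been skipped so far.
Adding those back, label number 59494 + 60 = 59554 at 30 labels/s is 1985 s + 4 f = 0 h 33 min 5 s frame 4, i.e. 00:33:05;04.

00:33:05;04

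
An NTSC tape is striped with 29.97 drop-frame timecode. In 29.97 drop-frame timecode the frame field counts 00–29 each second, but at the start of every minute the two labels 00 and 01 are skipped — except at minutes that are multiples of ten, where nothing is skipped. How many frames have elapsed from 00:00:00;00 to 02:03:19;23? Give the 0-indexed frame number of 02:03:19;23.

As if non-drop at 30 labels/s: (2 × 3600 + 3 × 60 + 19) × 30 + 23 = 221993.
Minute boundaries passed: 123; those not divisible by 10: 123 − 12 = 111; dropped labels = 2 × 111 = 222.
Actual frame index = 221993 − 222 = 221771.

221771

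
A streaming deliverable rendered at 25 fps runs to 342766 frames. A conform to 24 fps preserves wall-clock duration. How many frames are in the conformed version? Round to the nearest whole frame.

329055 frames

Frames at target rate = 342766 × (24) / (25) = 8226384/25 ≈ 329055.360.
Nearest whole frame: 329055.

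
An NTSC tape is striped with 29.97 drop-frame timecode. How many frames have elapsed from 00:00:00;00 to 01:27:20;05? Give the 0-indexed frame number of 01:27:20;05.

As if non-drop at 30 labels/s: (1 × 3600 + 27 × 60 + 20) × 30 + 5 = 157205.
Minute boundaries passed: 87; those not divisible by 10: 87 − 8 = 79; dropped labels = 2 × 79 = 158.
Actual frame index = 157205 − 158 = 157047.

157047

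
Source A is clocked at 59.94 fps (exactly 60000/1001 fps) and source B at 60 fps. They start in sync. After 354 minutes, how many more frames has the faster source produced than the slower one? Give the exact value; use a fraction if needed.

1274400/1001 frames

354 min = 21240 s.
A emits 60000/1001 × 21240 = 1274400000/1001 frames; B emits 60 × 21240 = 1274400.
Difference = 1274400/1001 frames (≈ 1273.1269); B is ahead of A.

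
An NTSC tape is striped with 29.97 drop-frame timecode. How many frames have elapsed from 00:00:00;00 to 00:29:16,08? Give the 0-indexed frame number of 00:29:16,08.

52634

Complete 10-minute blocks: 2, each 17982 frames → 35964.
Remaining 9 whole minutes in the current block: 1800 + 8 × 1798 = 16184 frames.
Within the current minute: 16 × 30 + 8 − 2 = 486 (labels ;00/;01 skipped at this minute). Total = 35964 + 16184 + 486 = 52634.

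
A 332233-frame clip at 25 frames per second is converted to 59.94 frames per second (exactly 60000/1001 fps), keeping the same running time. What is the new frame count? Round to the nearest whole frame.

Frames at target rate = 332233 × (60000/1001) / (25) = 72487200/91 ≈ 796562.637.
Nearest whole frame: 796563.

796563 frames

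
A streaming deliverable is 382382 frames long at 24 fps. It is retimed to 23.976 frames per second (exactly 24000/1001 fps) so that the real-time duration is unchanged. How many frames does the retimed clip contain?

Target frames = source frames × (target rate / source rate) = 382382 × (24000/1001)/(24) = 382382 × 1000/1001 = 382000.

382000 frames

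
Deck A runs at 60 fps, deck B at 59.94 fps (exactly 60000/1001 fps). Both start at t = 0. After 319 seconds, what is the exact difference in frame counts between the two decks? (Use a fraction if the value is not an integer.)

A emits 60 × 319 = 19140 frames; B emits 60000/1001 × 319 = 1740000/91.
Difference = 1740/91 frames (≈ 19.1209); B is behind A.

1740/91 frames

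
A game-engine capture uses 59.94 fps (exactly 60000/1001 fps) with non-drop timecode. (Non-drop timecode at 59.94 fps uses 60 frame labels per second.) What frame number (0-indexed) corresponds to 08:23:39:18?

frame 1813158

Total seconds to the label: (8 × 3600 + 23 × 60 + 39) = 30219.
Frame index = 30219 × 60 + 18 = 1813158.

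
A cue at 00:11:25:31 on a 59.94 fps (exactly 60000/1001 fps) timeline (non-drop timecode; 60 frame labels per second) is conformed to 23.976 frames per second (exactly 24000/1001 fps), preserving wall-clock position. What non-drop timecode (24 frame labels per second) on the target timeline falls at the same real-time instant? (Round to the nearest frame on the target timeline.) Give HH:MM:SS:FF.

Source frame index: (0×3600 + 11×60 + 25) × 60 + 31 = 41131.
Real time: 41131 / (60000/1001) = 41172131/60000 s.
Target frame: (41172131/60000) × (24000/1001) = 82262/5 ≈ 16452.400 → 16452.
At 24 labels/s: frame 16452 → 00:11:25:12.

00:11:25:12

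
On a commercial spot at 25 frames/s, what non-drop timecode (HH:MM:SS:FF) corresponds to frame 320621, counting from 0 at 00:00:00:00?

03:33:44:21

320621 ÷ 25 = 12824 full seconds, remainder 21 frames.
12824 s = 3 h 33 min 44 s.
Timecode: 03:33:44:21.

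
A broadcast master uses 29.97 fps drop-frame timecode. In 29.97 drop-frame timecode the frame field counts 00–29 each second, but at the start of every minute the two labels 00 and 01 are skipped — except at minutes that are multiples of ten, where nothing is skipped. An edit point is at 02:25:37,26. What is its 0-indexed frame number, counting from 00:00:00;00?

261874

As if non-drop at 30 labels/s: (2 × 3600 + 25 × 60 + 37) × 30 + 26 = 262136.
Minute boundaries passed: 145; those not divisible by 10: 145 − 14 = 131; dropped labels = 2 × 131 = 262.
Actual frame index = 262136 − 262 = 261874.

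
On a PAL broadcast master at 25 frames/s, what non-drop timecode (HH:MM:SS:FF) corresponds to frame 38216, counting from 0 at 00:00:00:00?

00:25:28:16

38216 ÷ 25 = 1528 full seconds, remainder 16 frames.
1528 s = 0 h 25 min 28 s.
Timecode: 00:25:28:16.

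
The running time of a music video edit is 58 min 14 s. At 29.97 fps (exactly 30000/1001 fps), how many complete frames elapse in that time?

104715 frames

58 min 14 s = 3494 s.
Frames = 3494 × 30000/1001 = 104820000/1001 ≈ 104715.2847.
Complete frames: 104715.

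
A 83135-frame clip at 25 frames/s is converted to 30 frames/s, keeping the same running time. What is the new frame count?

Frames at target rate = 83135 × (30) / (25) = 99762.

99762 frames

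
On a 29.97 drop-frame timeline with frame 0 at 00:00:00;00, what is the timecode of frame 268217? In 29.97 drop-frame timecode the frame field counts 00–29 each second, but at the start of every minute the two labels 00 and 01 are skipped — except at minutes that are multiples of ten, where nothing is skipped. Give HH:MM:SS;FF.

02:29:09;17

Each 10-minute DF block holds 10 × 60 × 30 − 9 × 2 = 17982 frames. 268217 ÷ 17982 → 14 full blocks, remainder 16469.
Within the partial block the first minute is 1800 frames and each further minute 1798, so 9 further minute boundaries passed. Total skipped labels = 18 × 14 + 2 × 9 = 270.
Non-drop label index = 268217 + 270 = 268487; at 30 labels/s that is 02:29:09:17, i.e. DF 02:29:09;17.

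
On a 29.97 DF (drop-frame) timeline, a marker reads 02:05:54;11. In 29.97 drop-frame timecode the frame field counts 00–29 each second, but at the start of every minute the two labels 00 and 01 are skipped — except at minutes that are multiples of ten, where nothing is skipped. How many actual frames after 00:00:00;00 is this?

Complete 10-minute blocks: 12, each 17982 frames → 215784.
Remaining 5 whole minutes in the current block: 1800 + 4 × 1798 = 8992 frames.
Within the current minute: 54 × 30 + 11 − 2 = 1629 (labels ;00/;01 skipped at this minute). Total = 215784 + 8992 + 1629 = 226405.

226405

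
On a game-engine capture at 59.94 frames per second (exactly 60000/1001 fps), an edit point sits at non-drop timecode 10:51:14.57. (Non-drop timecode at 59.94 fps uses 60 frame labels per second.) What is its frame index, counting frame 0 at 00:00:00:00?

2344497

Total seconds to the label: (10 × 3600 + 51 × 60 + 14) = 39074.
Frame index = 39074 × 60 + 57 = 2344497.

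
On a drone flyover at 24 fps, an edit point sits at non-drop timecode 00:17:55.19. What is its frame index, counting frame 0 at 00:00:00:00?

Total seconds to the label: (0 × 3600 + 17 × 60 + 55) = 1075.
Frame index = 1075 × 24 + 19 = 25819.

25819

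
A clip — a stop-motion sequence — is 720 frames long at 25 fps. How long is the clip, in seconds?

Running time = 720 / (25) = 28.8 s.

28.8 seconds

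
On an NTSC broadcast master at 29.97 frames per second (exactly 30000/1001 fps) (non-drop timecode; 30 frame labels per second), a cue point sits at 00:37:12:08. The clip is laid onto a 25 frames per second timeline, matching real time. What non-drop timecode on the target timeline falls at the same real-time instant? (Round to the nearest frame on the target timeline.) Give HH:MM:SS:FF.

00:37:14:12

Source frame index: (0×3600 + 37×60 + 12) × 30 + 8 = 66968.
Real time: 66968 / (30000/1001) = 8379371/3750 s.
Target frame: (8379371/3750) × (25) = 8379371/150 ≈ 55862.473 → 55862.
At 25 labels/s: frame 55862 → 00:37:14:12.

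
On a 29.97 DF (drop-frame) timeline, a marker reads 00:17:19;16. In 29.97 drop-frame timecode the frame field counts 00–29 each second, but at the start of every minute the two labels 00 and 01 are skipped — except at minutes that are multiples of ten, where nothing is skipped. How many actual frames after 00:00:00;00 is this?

As if non-drop at 30 labels/s: (0 × 3600 + 17 × 60 + 19) × 30 + 16 = 31186.
Minute boundaries passed: 17; those not divisible by 10: 17 − 1 = 16; dropped labels = 2 × 16 = 32.
Actual frame index = 31186 − 32 = 31154.

31154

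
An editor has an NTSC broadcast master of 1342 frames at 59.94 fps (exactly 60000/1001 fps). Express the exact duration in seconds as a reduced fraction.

671671/30000 seconds

Running time = 1342 ÷ (60000/1001) = 1342 × 1001/60000 = 671671/30000 s.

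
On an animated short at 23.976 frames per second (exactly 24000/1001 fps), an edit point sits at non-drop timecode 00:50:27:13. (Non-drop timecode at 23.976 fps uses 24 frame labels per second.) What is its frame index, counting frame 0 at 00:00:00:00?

72661

Total seconds to the label: (0 × 3600 + 50 × 60 + 27) = 3027.
Frame index = 3027 × 24 + 13 = 72661.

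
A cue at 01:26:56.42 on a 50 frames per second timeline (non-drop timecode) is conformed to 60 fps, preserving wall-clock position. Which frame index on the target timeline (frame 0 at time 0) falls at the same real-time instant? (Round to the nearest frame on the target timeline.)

frame 313010

Source frame index: (1×3600 + 26×60 + 56) × 50 + 42 = 260842.
Real time: 260842 / (50) = 130421/25 s.
Target frame: (130421/25) × (60) = 1565052/5 ≈ 313010.400 → 313010.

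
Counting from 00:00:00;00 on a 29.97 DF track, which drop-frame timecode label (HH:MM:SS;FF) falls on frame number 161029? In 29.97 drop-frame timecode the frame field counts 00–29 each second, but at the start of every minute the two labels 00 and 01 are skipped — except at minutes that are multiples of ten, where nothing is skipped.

01:29:33;01

Ten DF minutes hold 17982 frames, so frame 161029 lies in block 8 (frames 143856–161837) with 17173 frames into that block.
The block's first minute is 1800 frames and the rest 1798 each; 17173 frames reaches minute 9, so 8 × 18 + 9 × 2 = 162 labels have been skipped so far.
Adding those back, label number 161029 + 162 = 161191 at 30 labels/s is 5373 s + 1 f = 1 h 29 min 33 s frame 1, i.e. 01:29:33;01.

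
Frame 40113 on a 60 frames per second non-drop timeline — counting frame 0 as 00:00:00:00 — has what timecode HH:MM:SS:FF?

00:11:08:33

40113 ÷ 60 = 668 full seconds, remainder 33 frames.
668 s = 0 h 11 min 8 s.
Timecode: 00:11:08:33.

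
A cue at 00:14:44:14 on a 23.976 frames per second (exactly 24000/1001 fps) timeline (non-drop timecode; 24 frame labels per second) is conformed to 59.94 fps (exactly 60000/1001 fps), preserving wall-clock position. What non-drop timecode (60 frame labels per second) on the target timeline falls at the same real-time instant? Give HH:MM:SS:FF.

00:14:44:35

Source frame index: (0×3600 + 14×60 + 44) × 24 + 14 = 21230.
Real time: 21230 / (24000/1001) = 2125123/2400 s.
Target frame: (2125123/2400) × (60000/1001) = 53075.
At 60 labels/s: frame 53075 → 00:14:44:35.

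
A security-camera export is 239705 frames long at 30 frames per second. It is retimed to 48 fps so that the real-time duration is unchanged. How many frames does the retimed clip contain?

383528 frames

Frames at target rate = 239705 × (48) / (30) = 383528.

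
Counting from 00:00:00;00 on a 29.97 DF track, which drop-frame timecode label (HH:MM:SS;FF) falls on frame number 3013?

00:01:40;15

Each 10-minute DF block holds 10 × 60 × 30 − 9 × 2 = 17982 frames. 3013 ÷ 17982 → 0 full blocks, remainder 3013.
Within the partial block the first minute is 1800 frames and each further minute 1798, so 1 further minute boundary passed. Total skipped labels = 18 × 0 + 2 × 1 = 2.
Non-drop label index = 3013 + 2 = 3015; at 30 labels/s that is 00:01:40:15, i.e. DF 00:01:40;15.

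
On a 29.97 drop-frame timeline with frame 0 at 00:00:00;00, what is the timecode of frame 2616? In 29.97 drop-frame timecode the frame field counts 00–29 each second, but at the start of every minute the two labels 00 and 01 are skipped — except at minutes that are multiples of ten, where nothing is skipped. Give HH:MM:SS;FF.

Each 10-minute DF block holds 10 × 60 × 30 − 9 × 2 = 17982 frames. 2616 ÷ 17982 → 0 full blocks, remainder 2616.
Within the partial block the first minute is 1800 frames and each further minute 1798, so 1 further minute boundary passed. Total skipped labels = 18 × 0 + 2 × 1 = 2.
Non-drop label index = 2616 + 2 = 2618; at 30 labels/s that is 00:01:27:08, i.e. DF 00:01:27;08.

00:01:27;08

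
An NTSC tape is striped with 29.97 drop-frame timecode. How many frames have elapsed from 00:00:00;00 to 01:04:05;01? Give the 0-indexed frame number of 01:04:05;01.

Complete 10-minute blocks: 6, each 17982 frames → 107892.
Remaining 4 whole minutes in the current block: 1800 + 3 × 1798 = 7194 frames.
Within the current minute: 5 × 30 + 1 − 2 = 149 (labels ;00/;01 skipped at this minute). Total = 107892 + 7194 + 149 = 115235.

115235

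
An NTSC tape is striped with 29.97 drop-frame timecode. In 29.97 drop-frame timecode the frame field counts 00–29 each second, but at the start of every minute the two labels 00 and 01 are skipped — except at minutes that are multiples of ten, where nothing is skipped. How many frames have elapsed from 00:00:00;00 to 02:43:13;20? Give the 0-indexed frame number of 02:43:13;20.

293516

Complete 10-minute blocks: 16, each 17982 frames → 287712.
Remaining 3 whole minutes in the current block: 1800 + 2 × 1798 = 5396 frames.
Within the current minute: 13 × 30 + 20 − 2 = 408 (labels ;00/;01 skipped at this minute). Total = 287712 + 5396 + 408 = 293516.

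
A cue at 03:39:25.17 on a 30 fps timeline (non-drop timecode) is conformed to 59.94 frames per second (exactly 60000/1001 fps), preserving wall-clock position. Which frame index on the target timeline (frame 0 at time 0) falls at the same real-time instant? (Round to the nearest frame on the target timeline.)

frame 789145

Source frame index: (3×3600 + 39×60 + 25) × 30 + 17 = 394967.
Real time: 394967 / (30) = 394967/30 s.
Target frame: (394967/30) × (60000/1001) = 789934000/1001 ≈ 789144.855 → 789145.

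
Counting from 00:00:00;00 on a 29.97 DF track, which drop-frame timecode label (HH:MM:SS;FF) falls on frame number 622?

Each 10-minute DF block holds 10 × 60 × 30 − 9 × 2 = 17982 frames. 622 ÷ 17982 → 0 full blocks, remainder 622.
Within the partial block the first minute is 1800 frames and each further minute 1798, so 0 further minute boundaries passed. Total skipped labels = 18 × 0 + 2 × 0 = 0.
Non-drop label index = 622 + 0 = 622; at 30 labels/s that is 00:00:20:22, i.e. DF 00:00:20;22.

00:00:20;22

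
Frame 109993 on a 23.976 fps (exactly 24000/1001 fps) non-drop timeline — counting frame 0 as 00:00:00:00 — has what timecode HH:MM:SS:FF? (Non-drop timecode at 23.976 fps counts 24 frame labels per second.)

109993 ÷ 24 = 4583 full seconds, remainder 1 frame.
4583 s = 1 h 16 min 23 s.
Timecode: 01:16:23:01.

01:16:23:01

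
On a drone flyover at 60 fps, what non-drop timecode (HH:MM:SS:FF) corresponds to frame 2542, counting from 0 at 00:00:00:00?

00:00:42:22

2542 ÷ 60 = 42 full seconds, remainder 22 frames.
42 s = 0 h 0 min 42 s.
Timecode: 00:00:42:22.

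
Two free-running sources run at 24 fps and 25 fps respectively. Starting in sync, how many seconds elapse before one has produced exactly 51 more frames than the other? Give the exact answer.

51 seconds

The gap grows by |25 − 24| = 1 frame per second.
Time for a 51-frame gap: 51 ÷ (1) = 51 s.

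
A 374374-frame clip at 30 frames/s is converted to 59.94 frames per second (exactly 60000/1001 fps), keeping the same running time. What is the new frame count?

Target frames = source frames × (target rate / source rate) = 374374 × (60000/1001)/(30) = 374374 × 2000/1001 = 748000.

748000 frames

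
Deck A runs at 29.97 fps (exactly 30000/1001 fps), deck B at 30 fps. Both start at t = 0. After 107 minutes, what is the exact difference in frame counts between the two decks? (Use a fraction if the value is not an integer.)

192600/1001 frames

107 min = 6420 s.
A emits 30000/1001 × 6420 = 192600000/1001 frames; B emits 30 × 6420 = 192600.
Difference = 192600/1001 frames (≈ 192.4076); B is ahead of A.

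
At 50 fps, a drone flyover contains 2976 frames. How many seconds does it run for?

59.52 seconds

Running time = 2976 / (50) = 59.52 s.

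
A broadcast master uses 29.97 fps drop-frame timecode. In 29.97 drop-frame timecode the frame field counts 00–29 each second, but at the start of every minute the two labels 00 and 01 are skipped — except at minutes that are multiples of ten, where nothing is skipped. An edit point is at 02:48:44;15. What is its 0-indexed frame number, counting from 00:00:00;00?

303431

Complete 10-minute blocks: 16, each 17982 frames → 287712.
Remaining 8 whole minutes in the current block: 1800 + 7 × 1798 = 14386 frames.
Within the current minute: 44 × 30 + 15 − 2 = 1333 (labels ;00/;01 skipped at this minute). Total = 287712 + 14386 + 1333 = 303431.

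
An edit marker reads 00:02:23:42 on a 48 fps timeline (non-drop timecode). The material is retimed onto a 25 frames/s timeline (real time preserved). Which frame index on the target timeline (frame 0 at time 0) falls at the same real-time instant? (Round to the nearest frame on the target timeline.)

frame 3597

Source frame index: (0×3600 + 2×60 + 23) × 48 + 42 = 6906.
Real time: 6906 / (48) = 1151/8 s.
Target frame: (1151/8) × (25) = 28775/8 ≈ 3596.875 → 3597.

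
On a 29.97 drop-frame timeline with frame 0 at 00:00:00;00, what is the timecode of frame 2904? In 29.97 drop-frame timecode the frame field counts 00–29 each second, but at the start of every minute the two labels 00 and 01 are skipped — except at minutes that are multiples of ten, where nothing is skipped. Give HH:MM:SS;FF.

00:01:36;26

Ten DF minutes hold 17982 frames, so frame 2904 lies in block 0 (frames 0–17981) with 2904 frames into that block.
The block's first minute is 1800 frames and the rest 1798 each; 2904 frames reaches minute 1, so 0 × 18 + 1 × 2 = 2 labels have been skipped so far.
Adding those back, label number 2904 + 2 = 2906 at 30 labels/s is 96 s + 26 f = 0 h 1 min 36 s frame 26, i.e. 00:01:36;26.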